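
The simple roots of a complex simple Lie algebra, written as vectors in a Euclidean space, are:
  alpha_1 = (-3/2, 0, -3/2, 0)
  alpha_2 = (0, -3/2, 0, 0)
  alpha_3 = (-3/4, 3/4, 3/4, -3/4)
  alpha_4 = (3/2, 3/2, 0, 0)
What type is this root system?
F_4

Compute the Cartan integers a_ij = 2(alpha_i, alpha_j)/(alpha_j, alpha_j); the resulting 4x4 Cartan matrix is
[[2, 0, 0, -1], [0, 2, -1, -1], [0, -1, 2, 0], [-1, -2, 0, 2]].
The roots have two lengths (squared-length ratio 2:1); the short ones are alpha_{2,3}. The associated Dynkin diagram is a chain of 4 nodes with a double edge between the middle two (F_4), so the type is F_4.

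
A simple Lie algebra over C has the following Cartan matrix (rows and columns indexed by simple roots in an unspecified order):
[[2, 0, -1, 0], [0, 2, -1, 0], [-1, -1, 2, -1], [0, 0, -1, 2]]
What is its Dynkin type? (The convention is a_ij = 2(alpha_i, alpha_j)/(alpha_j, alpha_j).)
type D_4

The matrix has rank 4 with 2's on the diagonal. Reading the off-diagonal entries as Dynkin edges (a single edge where a_ij = a_ji = -1; a double or triple edge where a_ij * a_ji = 2 or 3), the diagram is a chain of 2 nodes with a fork of two nodes at one end (D_4). One simple-root ordering that puts it in standard form is (alpha_1, alpha_3, alpha_2, alpha_4). So the algebra is type D_4, i.e. so(8).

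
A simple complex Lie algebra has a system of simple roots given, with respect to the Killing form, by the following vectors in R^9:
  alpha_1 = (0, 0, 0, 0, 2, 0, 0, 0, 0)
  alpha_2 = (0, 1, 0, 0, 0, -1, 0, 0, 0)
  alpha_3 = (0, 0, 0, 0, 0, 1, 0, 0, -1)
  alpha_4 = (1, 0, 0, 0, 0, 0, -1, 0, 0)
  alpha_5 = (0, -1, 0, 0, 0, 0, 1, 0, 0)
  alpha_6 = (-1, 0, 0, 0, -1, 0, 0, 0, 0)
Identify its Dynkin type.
Compute the Cartan integers a_ij = 2(alpha_i, alpha_j)/(alpha_j, alpha_j); the resulting 6x6 Cartan matrix is
[[2, 0, 0, 0, 0, -2], [0, 2, -1, 0, -1, 0], [0, -1, 2, 0, 0, 0], [0, 0, 0, 2, -1, -1], [0, -1, 0, -1, 2, 0], [-1, 0, 0, -1, 0, 2]].
The roots have two lengths (squared-length ratio 2:1); the short ones are alpha_{2,3,4,5,6}. The associated Dynkin diagram is a chain of 6 nodes with a double edge at one end; the terminal node there is the unique long simple root (C_6), so the type is C_6 (the algebra sp(12)).

C6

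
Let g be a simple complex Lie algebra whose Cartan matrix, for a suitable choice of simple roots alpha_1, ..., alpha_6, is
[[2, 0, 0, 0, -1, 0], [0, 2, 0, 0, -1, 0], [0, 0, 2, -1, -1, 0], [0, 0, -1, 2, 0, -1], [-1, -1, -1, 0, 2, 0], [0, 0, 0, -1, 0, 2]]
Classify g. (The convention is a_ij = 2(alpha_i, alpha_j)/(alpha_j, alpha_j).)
type D_6

The matrix has rank 6 with 2's on the diagonal. Reading the off-diagonal entries as Dynkin edges (a single edge where a_ij = a_ji = -1; a double or triple edge where a_ij * a_ji = 2 or 3), the diagram is a chain of 4 nodes with a fork of two nodes at one end (D_6). One simple-root ordering that puts it in standard form is (alpha_6, alpha_4, alpha_3, alpha_5, alpha_2, alpha_1). So the algebra is type D_6, i.e. so(12).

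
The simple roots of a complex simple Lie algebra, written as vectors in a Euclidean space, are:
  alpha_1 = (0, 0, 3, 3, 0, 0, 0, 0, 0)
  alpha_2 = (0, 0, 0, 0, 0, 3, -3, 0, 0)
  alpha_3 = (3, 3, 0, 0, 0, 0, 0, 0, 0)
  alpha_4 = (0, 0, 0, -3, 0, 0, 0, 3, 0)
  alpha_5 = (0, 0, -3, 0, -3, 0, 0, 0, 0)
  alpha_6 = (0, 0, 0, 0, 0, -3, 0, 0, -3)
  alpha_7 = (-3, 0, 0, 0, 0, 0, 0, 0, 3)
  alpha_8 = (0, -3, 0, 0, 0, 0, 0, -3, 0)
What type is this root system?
Compute the Cartan integers a_ij = 2(alpha_i, alpha_j)/(alpha_j, alpha_j); the resulting 8x8 Cartan matrix is
[[2, 0, 0, -1, -1, 0, 0, 0], [0, 2, 0, 0, 0, -1, 0, 0], [0, 0, 2, 0, 0, 0, -1, -1], [-1, 0, 0, 2, 0, 0, 0, -1], [-1, 0, 0, 0, 2, 0, 0, 0], [0, -1, 0, 0, 0, 2, -1, 0], [0, 0, -1, 0, 0, -1, 2, 0], [0, 0, -1, -1, 0, 0, 0, 2]].
All simple roots have the same length, so the diagram is simply laced. The associated Dynkin diagram is a chain of 8 nodes with single edges (A_8), so the type is A_8 (the algebra sl(9)).

A_8 (sl(9))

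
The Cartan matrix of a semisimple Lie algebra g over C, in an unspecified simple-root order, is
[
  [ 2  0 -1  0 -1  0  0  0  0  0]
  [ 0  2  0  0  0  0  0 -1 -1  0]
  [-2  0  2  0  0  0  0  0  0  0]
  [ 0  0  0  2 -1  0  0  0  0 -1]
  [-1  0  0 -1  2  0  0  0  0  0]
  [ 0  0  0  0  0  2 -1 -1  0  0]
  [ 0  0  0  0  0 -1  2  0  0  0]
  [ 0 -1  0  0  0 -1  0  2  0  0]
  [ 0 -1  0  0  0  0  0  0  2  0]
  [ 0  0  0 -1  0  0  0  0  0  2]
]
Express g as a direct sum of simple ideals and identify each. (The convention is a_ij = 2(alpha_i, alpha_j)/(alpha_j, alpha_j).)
The diagram associated to this matrix has two connected components: the simple roots {alpha_2, alpha_6, alpha_7, alpha_8, alpha_9} form a chain of 5 nodes with single edges (A_5), and {alpha_1, alpha_3, alpha_4, alpha_5, alpha_10} form a chain of 5 nodes with a double edge at one end; the terminal node there is the unique long simple root (C_5). A semisimple Lie algebra decomposes uniquely as the direct sum of simple ideals, one per connected component of its Dynkin diagram, so g ≅ A_5 ⊕ C_5 (dimension 35 + 55 = 90).

A_5 (sl(6)) ⊕ C_5 (sp(10))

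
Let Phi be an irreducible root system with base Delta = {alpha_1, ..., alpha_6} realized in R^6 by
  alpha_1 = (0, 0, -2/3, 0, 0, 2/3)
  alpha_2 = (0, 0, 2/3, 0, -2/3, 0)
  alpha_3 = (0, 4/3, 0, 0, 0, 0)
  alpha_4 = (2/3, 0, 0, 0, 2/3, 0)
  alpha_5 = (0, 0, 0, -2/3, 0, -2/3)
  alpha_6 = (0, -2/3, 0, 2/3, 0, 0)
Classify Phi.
Compute the Cartan integers a_ij = 2(alpha_i, alpha_j)/(alpha_j, alpha_j); the resulting 6x6 Cartan matrix is
[[2, -1, 0, 0, -1, 0], [-1, 2, 0, -1, 0, 0], [0, 0, 2, 0, 0, -2], [0, -1, 0, 2, 0, 0], [-1, 0, 0, 0, 2, -1], [0, 0, -1, 0, -1, 2]].
The roots have two lengths (squared-length ratio 2:1); the short ones are alpha_{1,2,4,5,6}. The associated Dynkin diagram is a chain of 6 nodes with a double edge at one end; the terminal node there is the unique long simple root (C_6), so the type is C_6 (the algebra sp(12)).

C6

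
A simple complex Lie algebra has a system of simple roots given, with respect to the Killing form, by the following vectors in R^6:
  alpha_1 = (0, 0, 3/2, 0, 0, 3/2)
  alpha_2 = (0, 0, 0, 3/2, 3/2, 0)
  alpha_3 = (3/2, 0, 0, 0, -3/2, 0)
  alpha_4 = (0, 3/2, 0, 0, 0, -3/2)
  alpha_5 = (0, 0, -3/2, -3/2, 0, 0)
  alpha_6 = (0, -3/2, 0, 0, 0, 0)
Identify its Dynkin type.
Compute the Cartan integers a_ij = 2(alpha_i, alpha_j)/(alpha_j, alpha_j); the resulting 6x6 Cartan matrix is
[[2, 0, 0, -1, -1, 0], [0, 2, -1, 0, -1, 0], [0, -1, 2, 0, 0, 0], [-1, 0, 0, 2, 0, -2], [-1, -1, 0, 0, 2, 0], [0, 0, 0, -1, 0, 2]].
The roots have two lengths (squared-length ratio 2:1); the short ones are alpha_{6}. The associated Dynkin diagram is a chain of 6 nodes with a double edge at one end; the terminal node there is the unique short simple root (B_6), so the type is B_6 (the algebra so(13)).

B6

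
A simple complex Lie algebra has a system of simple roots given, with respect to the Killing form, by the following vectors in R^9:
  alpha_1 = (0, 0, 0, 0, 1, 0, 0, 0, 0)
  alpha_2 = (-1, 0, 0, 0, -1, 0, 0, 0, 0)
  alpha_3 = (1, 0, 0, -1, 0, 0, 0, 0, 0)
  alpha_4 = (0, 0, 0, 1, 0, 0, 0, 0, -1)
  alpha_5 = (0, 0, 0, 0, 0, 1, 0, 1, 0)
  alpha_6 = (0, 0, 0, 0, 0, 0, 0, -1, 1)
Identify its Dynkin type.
B6

Compute the Cartan integers a_ij = 2(alpha_i, alpha_j)/(alpha_j, alpha_j); the resulting 6x6 Cartan matrix is
[[2, -1, 0, 0, 0, 0], [-2, 2, -1, 0, 0, 0], [0, -1, 2, -1, 0, 0], [0, 0, -1, 2, 0, -1], [0, 0, 0, 0, 2, -1], [0, 0, 0, -1, -1, 2]].
The roots have two lengths (squared-length ratio 2:1); the short ones are alpha_{1}. The associated Dynkin diagram is a chain of 6 nodes with a double edge at one end; the terminal node there is the unique short simple root (B_6), so the type is B_6 (the algebra so(13)).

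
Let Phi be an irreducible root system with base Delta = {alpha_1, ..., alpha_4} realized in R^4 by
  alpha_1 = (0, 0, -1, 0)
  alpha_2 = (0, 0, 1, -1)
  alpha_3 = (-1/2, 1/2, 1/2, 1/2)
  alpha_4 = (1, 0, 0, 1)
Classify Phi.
Compute the Cartan integers a_ij = 2(alpha_i, alpha_j)/(alpha_j, alpha_j); the resulting 4x4 Cartan matrix is
[[2, -1, -1, 0], [-2, 2, 0, -1], [-1, 0, 2, 0], [0, -1, 0, 2]].
The roots have two lengths (squared-length ratio 2:1); the short ones are alpha_{1,3}. The associated Dynkin diagram is a chain of 4 nodes with a double edge between the middle two (F_4), so the type is F_4.

F_4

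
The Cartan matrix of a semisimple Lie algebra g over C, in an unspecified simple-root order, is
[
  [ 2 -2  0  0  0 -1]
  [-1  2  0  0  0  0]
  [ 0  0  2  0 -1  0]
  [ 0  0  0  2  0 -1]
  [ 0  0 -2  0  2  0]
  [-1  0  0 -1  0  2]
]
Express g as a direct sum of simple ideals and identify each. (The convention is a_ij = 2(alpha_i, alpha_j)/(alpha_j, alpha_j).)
B_2 + B_4

The diagram associated to this matrix has two connected components: the simple roots {alpha_3, alpha_5} form a chain of 2 nodes with a double edge at one end; the terminal node there is the unique short simple root (B_2), and {alpha_1, alpha_2, alpha_4, alpha_6} form a chain of 4 nodes with a double edge at one end; the terminal node there is the unique short simple root (B_4). A semisimple Lie algebra decomposes uniquely as the direct sum of simple ideals, one per connected component of its Dynkin diagram, so g ≅ B_2 ⊕ B_4 (dimension 10 + 36 = 46).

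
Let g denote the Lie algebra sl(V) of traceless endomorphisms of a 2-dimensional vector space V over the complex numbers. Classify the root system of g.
This is sl(2), which has dimension 2^2 - 1 = 3 and rank 2 - 1 = 1 (a Cartan subalgebra is the diagonal traceless matrices). In the classification of classical Lie algebras, the special linear algebra sl(n+1) has type A_n; here n = 1, so the Dynkin diagram is a chain of 1 nodes with single edges (A_1). Hence the type is A_1.

A1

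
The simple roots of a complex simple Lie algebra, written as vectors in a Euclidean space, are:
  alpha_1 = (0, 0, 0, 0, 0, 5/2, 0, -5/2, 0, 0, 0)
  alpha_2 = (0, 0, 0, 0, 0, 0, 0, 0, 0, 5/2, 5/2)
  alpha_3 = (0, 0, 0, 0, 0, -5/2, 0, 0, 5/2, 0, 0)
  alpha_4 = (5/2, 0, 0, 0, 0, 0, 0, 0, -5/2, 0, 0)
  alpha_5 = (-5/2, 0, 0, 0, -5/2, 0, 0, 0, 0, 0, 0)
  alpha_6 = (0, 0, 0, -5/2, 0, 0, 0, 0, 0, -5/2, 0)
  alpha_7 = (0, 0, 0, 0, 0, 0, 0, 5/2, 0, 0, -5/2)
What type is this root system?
A7

Compute the Cartan integers a_ij = 2(alpha_i, alpha_j)/(alpha_j, alpha_j); the resulting 7x7 Cartan matrix is
[[2, 0, -1, 0, 0, 0, -1], [0, 2, 0, 0, 0, -1, -1], [-1, 0, 2, -1, 0, 0, 0], [0, 0, -1, 2, -1, 0, 0], [0, 0, 0, -1, 2, 0, 0], [0, -1, 0, 0, 0, 2, 0], [-1, -1, 0, 0, 0, 0, 2]].
All simple roots have the same length, so the diagram is simply laced. The associated Dynkin diagram is a chain of 7 nodes with single edges (A_7), so the type is A_7 (the algebra sl(8)).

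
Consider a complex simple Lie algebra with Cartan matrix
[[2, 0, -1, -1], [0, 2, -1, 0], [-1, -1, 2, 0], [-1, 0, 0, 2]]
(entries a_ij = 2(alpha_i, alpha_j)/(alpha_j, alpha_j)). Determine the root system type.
A_4 (sl(5))

The matrix has rank 4 with 2's on the diagonal. Reading the off-diagonal entries as Dynkin edges (a single edge where a_ij = a_ji = -1; a double or triple edge where a_ij * a_ji = 2 or 3), the diagram is a chain of 4 nodes with single edges (A_4). One simple-root ordering that puts it in standard form is (alpha_4, alpha_1, alpha_3, alpha_2). So the algebra is type A_4, i.e. sl(5).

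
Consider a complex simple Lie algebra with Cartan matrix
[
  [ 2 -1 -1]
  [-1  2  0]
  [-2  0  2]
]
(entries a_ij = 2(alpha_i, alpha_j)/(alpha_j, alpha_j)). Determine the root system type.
The matrix has rank 3 with 2's on the diagonal. Reading the off-diagonal entries as Dynkin edges (a single edge where a_ij = a_ji = -1; a double or triple edge where a_ij * a_ji = 2 or 3), the diagram is a chain of 3 nodes with a double edge at one end; the terminal node there is the unique long simple root (C_3). One simple-root ordering that puts it in standard form is (alpha_2, alpha_1, alpha_3). So the algebra is type C_3, i.e. sp(6).

C3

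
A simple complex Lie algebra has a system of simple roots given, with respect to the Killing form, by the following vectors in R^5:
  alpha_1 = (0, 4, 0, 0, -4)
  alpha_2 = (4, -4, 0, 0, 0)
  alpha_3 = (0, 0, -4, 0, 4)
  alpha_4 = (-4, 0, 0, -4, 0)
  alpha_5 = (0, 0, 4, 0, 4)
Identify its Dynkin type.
Compute the Cartan integers a_ij = 2(alpha_i, alpha_j)/(alpha_j, alpha_j); the resulting 5x5 Cartan matrix is
[[2, -1, -1, 0, -1], [-1, 2, 0, -1, 0], [-1, 0, 2, 0, 0], [0, -1, 0, 2, 0], [-1, 0, 0, 0, 2]].
All simple roots have the same length, so the diagram is simply laced. The associated Dynkin diagram is a chain of 3 nodes with a fork of two nodes at one end (D_5), so the type is D_5 (the algebra so(10)).

type D_5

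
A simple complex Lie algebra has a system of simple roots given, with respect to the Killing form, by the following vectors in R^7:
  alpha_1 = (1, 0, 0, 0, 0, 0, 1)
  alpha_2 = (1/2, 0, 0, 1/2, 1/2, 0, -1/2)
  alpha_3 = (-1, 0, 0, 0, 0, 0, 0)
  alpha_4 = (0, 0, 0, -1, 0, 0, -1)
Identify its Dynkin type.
type F_4

Compute the Cartan integers a_ij = 2(alpha_i, alpha_j)/(alpha_j, alpha_j); the resulting 4x4 Cartan matrix is
[[2, 0, -2, -1], [0, 2, -1, 0], [-1, -1, 2, 0], [-1, 0, 0, 2]].
The roots have two lengths (squared-length ratio 2:1); the short ones are alpha_{2,3}. The associated Dynkin diagram is a chain of 4 nodes with a double edge between the middle two (F_4), so the type is F_4.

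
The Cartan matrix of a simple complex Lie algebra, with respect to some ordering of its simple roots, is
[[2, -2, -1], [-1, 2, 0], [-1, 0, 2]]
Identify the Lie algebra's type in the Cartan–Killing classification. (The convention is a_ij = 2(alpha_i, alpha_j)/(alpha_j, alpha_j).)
B_3

The matrix has rank 3 with 2's on the diagonal. Reading the off-diagonal entries as Dynkin edges (a single edge where a_ij = a_ji = -1; a double or triple edge where a_ij * a_ji = 2 or 3), the diagram is a chain of 3 nodes with a double edge at one end; the terminal node there is the unique short simple root (B_3). One simple-root ordering that puts it in standard form is (alpha_3, alpha_1, alpha_2). So the algebra is type B_3, i.e. so(7).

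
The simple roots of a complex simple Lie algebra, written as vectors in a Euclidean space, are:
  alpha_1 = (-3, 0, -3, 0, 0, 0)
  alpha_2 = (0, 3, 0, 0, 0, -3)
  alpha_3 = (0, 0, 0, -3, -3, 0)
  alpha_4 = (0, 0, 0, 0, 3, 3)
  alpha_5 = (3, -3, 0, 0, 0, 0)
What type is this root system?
Compute the Cartan integers a_ij = 2(alpha_i, alpha_j)/(alpha_j, alpha_j); the resulting 5x5 Cartan matrix is
[[2, 0, 0, 0, -1], [0, 2, 0, -1, -1], [0, 0, 2, -1, 0], [0, -1, -1, 2, 0], [-1, -1, 0, 0, 2]].
All simple roots have the same length, so the diagram is simply laced. The associated Dynkin diagram is a chain of 5 nodes with single edges (A_5), so the type is A_5 (the algebra sl(6)).

A5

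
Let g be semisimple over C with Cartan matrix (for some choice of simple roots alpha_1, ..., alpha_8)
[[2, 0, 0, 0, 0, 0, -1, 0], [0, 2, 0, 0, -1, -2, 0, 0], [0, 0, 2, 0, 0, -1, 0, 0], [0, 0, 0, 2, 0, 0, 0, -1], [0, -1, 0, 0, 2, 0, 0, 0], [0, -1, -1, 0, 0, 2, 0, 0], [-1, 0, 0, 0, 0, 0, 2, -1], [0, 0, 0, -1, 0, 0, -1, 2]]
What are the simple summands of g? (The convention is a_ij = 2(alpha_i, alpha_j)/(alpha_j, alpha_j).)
type A_4 ⊕ type F_4

The diagram associated to this matrix has two connected components: the simple roots {alpha_1, alpha_4, alpha_7, alpha_8} form a chain of 4 nodes with single edges (A_4), and {alpha_2, alpha_3, alpha_5, alpha_6} form a chain of 4 nodes with a double edge between the middle two (F_4). A semisimple Lie algebra decomposes uniquely as the direct sum of simple ideals, one per connected component of its Dynkin diagram, so g ≅ A_4 ⊕ F_4 (dimension 24 + 52 = 76).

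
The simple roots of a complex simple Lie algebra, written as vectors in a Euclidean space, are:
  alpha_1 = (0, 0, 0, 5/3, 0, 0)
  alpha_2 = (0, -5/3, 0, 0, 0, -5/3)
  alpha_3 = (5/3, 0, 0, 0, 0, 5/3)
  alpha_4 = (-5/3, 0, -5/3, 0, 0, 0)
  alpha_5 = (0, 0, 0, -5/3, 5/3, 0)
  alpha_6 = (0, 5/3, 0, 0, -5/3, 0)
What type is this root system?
B_6 (so(13))

Compute the Cartan integers a_ij = 2(alpha_i, alpha_j)/(alpha_j, alpha_j); the resulting 6x6 Cartan matrix is
[[2, 0, 0, 0, -1, 0], [0, 2, -1, 0, 0, -1], [0, -1, 2, -1, 0, 0], [0, 0, -1, 2, 0, 0], [-2, 0, 0, 0, 2, -1], [0, -1, 0, 0, -1, 2]].
The roots have two lengths (squared-length ratio 2:1); the short ones are alpha_{1}. The associated Dynkin diagram is a chain of 6 nodes with a double edge at one end; the terminal node there is the unique short simple root (B_6), so the type is B_6 (the algebra so(13)).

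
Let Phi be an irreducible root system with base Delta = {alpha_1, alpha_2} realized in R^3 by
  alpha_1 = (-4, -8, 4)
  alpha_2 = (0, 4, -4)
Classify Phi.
Compute the Cartan integers a_ij = 2(alpha_i, alpha_j)/(alpha_j, alpha_j); the resulting 2x2 Cartan matrix is
[[2, -3], [-1, 2]].
The roots have two lengths (squared-length ratio 3:1); the short ones are alpha_{2}. The associated Dynkin diagram is two nodes joined by a triple edge (G_2), so the type is G_2.

G_2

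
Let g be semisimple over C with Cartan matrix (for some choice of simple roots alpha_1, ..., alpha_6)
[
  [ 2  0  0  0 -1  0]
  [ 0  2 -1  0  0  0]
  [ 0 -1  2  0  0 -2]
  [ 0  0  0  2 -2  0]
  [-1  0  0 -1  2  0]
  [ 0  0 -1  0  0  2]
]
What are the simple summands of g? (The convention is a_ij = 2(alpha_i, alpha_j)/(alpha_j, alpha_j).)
type B_3 ⊕ type C_3

The diagram associated to this matrix has two connected components: the simple roots {alpha_2, alpha_3, alpha_6} form a chain of 3 nodes with a double edge at one end; the terminal node there is the unique short simple root (B_3), and {alpha_1, alpha_4, alpha_5} form a chain of 3 nodes with a double edge at one end; the terminal node there is the unique long simple root (C_3). A semisimple Lie algebra decomposes uniquely as the direct sum of simple ideals, one per connected component of its Dynkin diagram, so g ≅ B_3 ⊕ C_3 (dimension 21 + 21 = 42).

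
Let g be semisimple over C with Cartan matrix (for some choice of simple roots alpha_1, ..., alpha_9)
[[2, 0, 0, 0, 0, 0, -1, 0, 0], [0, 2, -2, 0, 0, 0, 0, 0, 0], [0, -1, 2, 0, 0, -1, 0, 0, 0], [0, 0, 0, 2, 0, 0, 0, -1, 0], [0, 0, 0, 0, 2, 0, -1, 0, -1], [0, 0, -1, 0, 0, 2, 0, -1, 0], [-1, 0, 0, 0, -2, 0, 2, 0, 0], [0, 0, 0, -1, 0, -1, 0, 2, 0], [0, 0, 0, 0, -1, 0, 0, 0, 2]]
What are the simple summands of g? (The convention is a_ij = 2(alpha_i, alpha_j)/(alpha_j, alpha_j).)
C_5 (sp(10)) ⊕ F_4

The diagram associated to this matrix has two connected components: the simple roots {alpha_2, alpha_3, alpha_4, alpha_6, alpha_8} form a chain of 5 nodes with a double edge at one end; the terminal node there is the unique long simple root (C_5), and {alpha_1, alpha_5, alpha_7, alpha_9} form a chain of 4 nodes with a double edge between the middle two (F_4). A semisimple Lie algebra decomposes uniquely as the direct sum of simple ideals, one per connected component of its Dynkin diagram, so g ≅ C_5 ⊕ F_4 (dimension 55 + 52 = 107).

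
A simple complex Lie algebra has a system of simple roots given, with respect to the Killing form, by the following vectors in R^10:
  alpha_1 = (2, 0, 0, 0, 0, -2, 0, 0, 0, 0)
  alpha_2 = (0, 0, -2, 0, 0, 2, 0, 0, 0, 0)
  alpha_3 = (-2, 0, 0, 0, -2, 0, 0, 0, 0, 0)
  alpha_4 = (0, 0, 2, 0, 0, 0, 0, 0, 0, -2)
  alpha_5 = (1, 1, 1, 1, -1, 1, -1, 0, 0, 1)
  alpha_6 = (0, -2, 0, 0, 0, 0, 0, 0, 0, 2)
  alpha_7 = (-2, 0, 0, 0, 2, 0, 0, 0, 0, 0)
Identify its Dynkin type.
Compute the Cartan integers a_ij = 2(alpha_i, alpha_j)/(alpha_j, alpha_j); the resulting 7x7 Cartan matrix is
[[2, -1, -1, 0, 0, 0, -1], [-1, 2, 0, -1, 0, 0, 0], [-1, 0, 2, 0, 0, 0, 0], [0, -1, 0, 2, 0, -1, 0], [0, 0, 0, 0, 2, 0, -1], [0, 0, 0, -1, 0, 2, 0], [-1, 0, 0, 0, -1, 0, 2]].
All simple roots have the same length, so the diagram is simply laced. The associated Dynkin diagram is a chain of 6 nodes with one extra node attached to the third node from one end (E_7), so the type is E_7.

type E_7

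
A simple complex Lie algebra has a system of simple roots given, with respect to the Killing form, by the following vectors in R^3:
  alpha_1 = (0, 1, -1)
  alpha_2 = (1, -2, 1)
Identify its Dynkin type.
G2

Compute the Cartan integers a_ij = 2(alpha_i, alpha_j)/(alpha_j, alpha_j); the resulting 2x2 Cartan matrix is
[[2, -1], [-3, 2]].
The roots have two lengths (squared-length ratio 3:1); the short ones are alpha_{1}. The associated Dynkin diagram is two nodes joined by a triple edge (G_2), so the type is G_2.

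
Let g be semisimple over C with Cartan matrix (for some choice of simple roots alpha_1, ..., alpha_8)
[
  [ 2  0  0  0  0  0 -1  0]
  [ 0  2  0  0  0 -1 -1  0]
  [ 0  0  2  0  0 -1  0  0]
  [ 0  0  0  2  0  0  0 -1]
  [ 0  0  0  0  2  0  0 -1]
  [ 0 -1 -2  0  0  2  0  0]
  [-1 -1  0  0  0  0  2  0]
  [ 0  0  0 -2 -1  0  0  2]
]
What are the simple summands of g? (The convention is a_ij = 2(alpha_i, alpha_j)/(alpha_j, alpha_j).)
The diagram associated to this matrix has two connected components: the simple roots {alpha_4, alpha_5, alpha_8} form a chain of 3 nodes with a double edge at one end; the terminal node there is the unique short simple root (B_3), and {alpha_1, alpha_2, alpha_3, alpha_6, alpha_7} form a chain of 5 nodes with a double edge at one end; the terminal node there is the unique short simple root (B_5). A semisimple Lie algebra decomposes uniquely as the direct sum of simple ideals, one per connected component of its Dynkin diagram, so g ≅ B_3 ⊕ B_5 (dimension 21 + 55 = 76).

B_3 (so(7)) + B_5 (so(11))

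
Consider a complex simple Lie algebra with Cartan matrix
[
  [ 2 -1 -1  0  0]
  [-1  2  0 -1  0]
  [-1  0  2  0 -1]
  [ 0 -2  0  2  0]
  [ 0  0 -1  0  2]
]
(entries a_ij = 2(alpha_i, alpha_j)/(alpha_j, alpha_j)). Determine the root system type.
The matrix has rank 5 with 2's on the diagonal. Reading the off-diagonal entries as Dynkin edges (a single edge where a_ij = a_ji = -1; a double or triple edge where a_ij * a_ji = 2 or 3), the diagram is a chain of 5 nodes with a double edge at one end; the terminal node there is the unique long simple root (C_5). One simple-root ordering that puts it in standard form is (alpha_5, alpha_3, alpha_1, alpha_2, alpha_4). So the algebra is type C_5, i.e. sp(10).

C_5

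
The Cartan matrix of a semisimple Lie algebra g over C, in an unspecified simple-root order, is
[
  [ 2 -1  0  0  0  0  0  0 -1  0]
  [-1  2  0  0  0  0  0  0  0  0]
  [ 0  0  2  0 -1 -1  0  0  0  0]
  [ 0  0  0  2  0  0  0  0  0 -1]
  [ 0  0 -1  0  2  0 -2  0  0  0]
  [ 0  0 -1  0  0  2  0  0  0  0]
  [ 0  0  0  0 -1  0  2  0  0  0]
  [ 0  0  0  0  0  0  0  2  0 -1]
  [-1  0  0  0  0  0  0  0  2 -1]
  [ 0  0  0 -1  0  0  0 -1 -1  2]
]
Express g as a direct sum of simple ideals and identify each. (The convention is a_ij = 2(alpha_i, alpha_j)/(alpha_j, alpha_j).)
The diagram associated to this matrix has two connected components: the simple roots {alpha_3, alpha_5, alpha_6, alpha_7} form a chain of 4 nodes with a double edge at one end; the terminal node there is the unique short simple root (B_4), and {alpha_1, alpha_2, alpha_4, alpha_8, alpha_9, alpha_10} form a chain of 4 nodes with a fork of two nodes at one end (D_6). A semisimple Lie algebra decomposes uniquely as the direct sum of simple ideals, one per connected component of its Dynkin diagram, so g ≅ B_4 ⊕ D_6 (dimension 36 + 66 = 102).

B4 ⊕ D6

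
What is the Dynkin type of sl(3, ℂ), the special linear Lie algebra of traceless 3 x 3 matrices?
type A_2

This is sl(3), which has dimension 3^2 - 1 = 8 and rank 3 - 1 = 2 (a Cartan subalgebra is the diagonal traceless matrices). In the classification of classical Lie algebras, the special linear algebra sl(n+1) has type A_n; here n = 2, so the Dynkin diagram is a chain of 2 nodes with single edges (A_2). Hence the type is A_2.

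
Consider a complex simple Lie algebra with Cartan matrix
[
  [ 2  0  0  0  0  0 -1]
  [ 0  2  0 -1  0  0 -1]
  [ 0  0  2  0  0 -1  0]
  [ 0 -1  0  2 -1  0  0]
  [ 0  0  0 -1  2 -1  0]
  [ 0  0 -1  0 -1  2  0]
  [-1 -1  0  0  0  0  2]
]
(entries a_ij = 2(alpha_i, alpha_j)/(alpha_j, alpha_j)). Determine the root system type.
The matrix has rank 7 with 2's on the diagonal. Reading the off-diagonal entries as Dynkin edges (a single edge where a_ij = a_ji = -1; a double or triple edge where a_ij * a_ji = 2 or 3), the diagram is a chain of 7 nodes with single edges (A_7). One simple-root ordering that puts it in standard form is (alpha_1, alpha_7, alpha_2, alpha_4, alpha_5, alpha_6, alpha_3). So the algebra is type A_7, i.e. sl(8).

A7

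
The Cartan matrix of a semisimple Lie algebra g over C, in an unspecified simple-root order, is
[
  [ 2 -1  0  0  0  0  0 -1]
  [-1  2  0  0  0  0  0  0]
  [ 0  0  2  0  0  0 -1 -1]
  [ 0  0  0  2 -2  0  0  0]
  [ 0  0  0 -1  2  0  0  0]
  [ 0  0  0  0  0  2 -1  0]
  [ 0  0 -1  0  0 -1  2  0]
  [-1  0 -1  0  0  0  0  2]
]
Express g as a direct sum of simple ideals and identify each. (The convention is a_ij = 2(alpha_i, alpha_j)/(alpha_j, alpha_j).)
The diagram associated to this matrix has two connected components: the simple roots {alpha_1, alpha_2, alpha_3, alpha_6, alpha_7, alpha_8} form a chain of 6 nodes with single edges (A_6), and {alpha_4, alpha_5} form a chain of 2 nodes with a double edge at one end; the terminal node there is the unique short simple root (B_2). A semisimple Lie algebra decomposes uniquely as the direct sum of simple ideals, one per connected component of its Dynkin diagram, so g ≅ A_6 ⊕ B_2 (dimension 48 + 10 = 58).

type A_6 + type B_2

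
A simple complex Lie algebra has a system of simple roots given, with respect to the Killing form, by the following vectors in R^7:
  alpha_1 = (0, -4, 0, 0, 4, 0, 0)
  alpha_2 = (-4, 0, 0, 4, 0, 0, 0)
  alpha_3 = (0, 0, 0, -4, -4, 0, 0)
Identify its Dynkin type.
A_3

Compute the Cartan integers a_ij = 2(alpha_i, alpha_j)/(alpha_j, alpha_j); the resulting 3x3 Cartan matrix is
[[2, 0, -1], [0, 2, -1], [-1, -1, 2]].
All simple roots have the same length, so the diagram is simply laced. The associated Dynkin diagram is a chain of 3 nodes with single edges (A_3), so the type is A_3 (the algebra sl(4)).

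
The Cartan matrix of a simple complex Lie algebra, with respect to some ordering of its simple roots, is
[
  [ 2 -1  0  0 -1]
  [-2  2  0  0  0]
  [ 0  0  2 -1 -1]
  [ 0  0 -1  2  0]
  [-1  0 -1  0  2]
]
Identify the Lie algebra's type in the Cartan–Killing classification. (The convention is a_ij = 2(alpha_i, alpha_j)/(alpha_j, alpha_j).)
C_5 (sp(10))

The matrix has rank 5 with 2's on the diagonal. Reading the off-diagonal entries as Dynkin edges (a single edge where a_ij = a_ji = -1; a double or triple edge where a_ij * a_ji = 2 or 3), the diagram is a chain of 5 nodes with a double edge at one end; the terminal node there is the unique long simple root (C_5). One simple-root ordering that puts it in standard form is (alpha_4, alpha_3, alpha_5, alpha_1, alpha_2). So the algebra is type C_5, i.e. sp(10).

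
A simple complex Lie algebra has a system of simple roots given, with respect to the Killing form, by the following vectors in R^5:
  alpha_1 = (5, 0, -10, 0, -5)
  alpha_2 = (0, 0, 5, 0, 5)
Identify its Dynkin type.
G_2

Compute the Cartan integers a_ij = 2(alpha_i, alpha_j)/(alpha_j, alpha_j); the resulting 2x2 Cartan matrix is
[[2, -3], [-1, 2]].
The roots have two lengths (squared-length ratio 3:1); the short ones are alpha_{2}. The associated Dynkin diagram is two nodes joined by a triple edge (G_2), so the type is G_2.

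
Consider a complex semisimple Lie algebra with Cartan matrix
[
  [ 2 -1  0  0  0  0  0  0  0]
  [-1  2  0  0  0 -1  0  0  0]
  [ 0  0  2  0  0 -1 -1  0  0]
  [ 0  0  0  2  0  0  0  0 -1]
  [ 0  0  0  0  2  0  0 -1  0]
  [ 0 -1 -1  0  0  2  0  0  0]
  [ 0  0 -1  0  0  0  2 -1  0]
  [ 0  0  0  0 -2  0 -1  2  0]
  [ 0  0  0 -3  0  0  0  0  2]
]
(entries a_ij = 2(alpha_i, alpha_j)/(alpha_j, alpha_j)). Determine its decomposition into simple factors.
The diagram associated to this matrix has two connected components: the simple roots {alpha_1, alpha_2, alpha_3, alpha_5, alpha_6, alpha_7, alpha_8} form a chain of 7 nodes with a double edge at one end; the terminal node there is the unique short simple root (B_7), and {alpha_4, alpha_9} form two nodes joined by a triple edge (G_2). A semisimple Lie algebra decomposes uniquely as the direct sum of simple ideals, one per connected component of its Dynkin diagram, so g ≅ B_7 ⊕ G_2 (dimension 105 + 14 = 119).

B_7 (so(15)) + G_2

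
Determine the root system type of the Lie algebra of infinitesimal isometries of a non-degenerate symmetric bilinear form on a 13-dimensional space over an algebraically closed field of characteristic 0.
This is so(13) with 13 odd, which has dimension 13(13-1)/2 = 78 and rank (13-1)/2 = 6. In the classification of classical Lie algebras, the orthogonal algebra so(2n+1) in an odd number of variables has type B_n; here n = 6, so the Dynkin diagram is a chain of 6 nodes with a double edge at one end; the terminal node there is the unique short simple root (B_6). Hence the type is B_6.

B6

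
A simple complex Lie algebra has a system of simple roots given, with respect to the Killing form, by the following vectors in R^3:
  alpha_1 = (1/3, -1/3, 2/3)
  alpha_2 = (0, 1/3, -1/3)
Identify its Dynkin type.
G_2

Compute the Cartan integers a_ij = 2(alpha_i, alpha_j)/(alpha_j, alpha_j); the resulting 2x2 Cartan matrix is
[[2, -3], [-1, 2]].
The roots have two lengths (squared-length ratio 3:1); the short ones are alpha_{2}. The associated Dynkin diagram is two nodes joined by a triple edge (G_2), so the type is G_2.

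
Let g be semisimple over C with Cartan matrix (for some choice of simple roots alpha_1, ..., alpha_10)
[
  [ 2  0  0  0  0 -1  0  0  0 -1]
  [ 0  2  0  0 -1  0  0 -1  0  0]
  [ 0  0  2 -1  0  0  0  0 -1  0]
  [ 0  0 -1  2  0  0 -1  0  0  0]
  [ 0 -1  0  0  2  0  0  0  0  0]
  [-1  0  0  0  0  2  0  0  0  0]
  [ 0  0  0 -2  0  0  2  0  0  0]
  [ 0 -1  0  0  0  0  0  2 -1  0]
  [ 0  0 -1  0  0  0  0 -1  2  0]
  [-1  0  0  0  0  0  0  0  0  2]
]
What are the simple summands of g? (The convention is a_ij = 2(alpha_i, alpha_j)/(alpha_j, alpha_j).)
The diagram associated to this matrix has two connected components: the simple roots {alpha_1, alpha_6, alpha_10} form a chain of 3 nodes with single edges (A_3), and {alpha_2, alpha_3, alpha_4, alpha_5, alpha_7, alpha_8, alpha_9} form a chain of 7 nodes with a double edge at one end; the terminal node there is the unique long simple root (C_7). A semisimple Lie algebra decomposes uniquely as the direct sum of simple ideals, one per connected component of its Dynkin diagram, so g ≅ A_3 ⊕ C_7 (dimension 15 + 105 = 120).

type A_3 + type C_7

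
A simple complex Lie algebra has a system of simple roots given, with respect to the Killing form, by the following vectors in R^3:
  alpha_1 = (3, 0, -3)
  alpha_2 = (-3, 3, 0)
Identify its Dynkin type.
type A_2

Compute the Cartan integers a_ij = 2(alpha_i, alpha_j)/(alpha_j, alpha_j); the resulting 2x2 Cartan matrix is
[[2, -1], [-1, 2]].
All simple roots have the same length, so the diagram is simply laced. The associated Dynkin diagram is a chain of 2 nodes with single edges (A_2), so the type is A_2 (the algebra sl(3)).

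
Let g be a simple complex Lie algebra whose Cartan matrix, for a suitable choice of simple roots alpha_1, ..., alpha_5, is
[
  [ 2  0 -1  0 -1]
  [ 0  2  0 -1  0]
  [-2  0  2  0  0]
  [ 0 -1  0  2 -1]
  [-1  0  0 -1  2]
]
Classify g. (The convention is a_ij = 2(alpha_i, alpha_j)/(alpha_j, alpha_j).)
C_5

The matrix has rank 5 with 2's on the diagonal. Reading the off-diagonal entries as Dynkin edges (a single edge where a_ij = a_ji = -1; a double or triple edge where a_ij * a_ji = 2 or 3), the diagram is a chain of 5 nodes with a double edge at one end; the terminal node there is the unique long simple root (C_5). One simple-root ordering that puts it in standard form is (alpha_2, alpha_4, alpha_5, alpha_1, alpha_3). So the algebra is type C_5, i.e. sp(10).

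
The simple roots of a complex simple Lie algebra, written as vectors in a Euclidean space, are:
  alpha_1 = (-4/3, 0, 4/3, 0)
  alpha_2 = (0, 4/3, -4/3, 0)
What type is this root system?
A_2 (sl(3))

Compute the Cartan integers a_ij = 2(alpha_i, alpha_j)/(alpha_j, alpha_j); the resulting 2x2 Cartan matrix is
[[2, -1], [-1, 2]].
All simple roots have the same length, so the diagram is simply laced. The associated Dynkin diagram is a chain of 2 nodes with single edges (A_2), so the type is A_2 (the algebra sl(3)).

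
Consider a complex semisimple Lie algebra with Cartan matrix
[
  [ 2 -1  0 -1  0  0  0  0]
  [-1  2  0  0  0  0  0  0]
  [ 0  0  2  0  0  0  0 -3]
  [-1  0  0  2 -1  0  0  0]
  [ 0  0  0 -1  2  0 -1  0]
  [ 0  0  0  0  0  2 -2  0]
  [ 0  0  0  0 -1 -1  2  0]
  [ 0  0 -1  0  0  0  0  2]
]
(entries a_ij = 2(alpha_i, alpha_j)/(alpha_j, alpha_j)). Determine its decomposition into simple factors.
The diagram associated to this matrix has two connected components: the simple roots {alpha_1, alpha_2, alpha_4, alpha_5, alpha_6, alpha_7} form a chain of 6 nodes with a double edge at one end; the terminal node there is the unique long simple root (C_6), and {alpha_3, alpha_8} form two nodes joined by a triple edge (G_2). A semisimple Lie algebra decomposes uniquely as the direct sum of simple ideals, one per connected component of its Dynkin diagram, so g ≅ C_6 ⊕ G_2 (dimension 78 + 14 = 92).

C_6 (sp(12)) + G_2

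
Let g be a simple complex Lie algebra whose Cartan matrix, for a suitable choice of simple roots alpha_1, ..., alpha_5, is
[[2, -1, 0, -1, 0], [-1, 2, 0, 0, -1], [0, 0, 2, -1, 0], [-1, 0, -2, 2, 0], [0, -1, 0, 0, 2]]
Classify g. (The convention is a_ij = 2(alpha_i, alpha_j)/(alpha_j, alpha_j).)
The matrix has rank 5 with 2's on the diagonal. Reading the off-diagonal entries as Dynkin edges (a single edge where a_ij = a_ji = -1; a double or triple edge where a_ij * a_ji = 2 or 3), the diagram is a chain of 5 nodes with a double edge at one end; the terminal node there is the unique short simple root (B_5). One simple-root ordering that puts it in standard form is (alpha_5, alpha_2, alpha_1, alpha_4, alpha_3). So the algebra is type B_5, i.e. so(11).

B_5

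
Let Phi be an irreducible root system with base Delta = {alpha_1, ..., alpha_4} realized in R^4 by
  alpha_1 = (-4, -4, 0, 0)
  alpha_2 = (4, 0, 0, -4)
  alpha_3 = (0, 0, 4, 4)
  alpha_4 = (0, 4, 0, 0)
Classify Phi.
Compute the Cartan integers a_ij = 2(alpha_i, alpha_j)/(alpha_j, alpha_j); the resulting 4x4 Cartan matrix is
[[2, -1, 0, -2], [-1, 2, -1, 0], [0, -1, 2, 0], [-1, 0, 0, 2]].
The roots have two lengths (squared-length ratio 2:1); the short ones are alpha_{4}. The associated Dynkin diagram is a chain of 4 nodes with a double edge at one end; the terminal node there is the unique short simple root (B_4), so the type is B_4 (the algebra so(9)).

B_4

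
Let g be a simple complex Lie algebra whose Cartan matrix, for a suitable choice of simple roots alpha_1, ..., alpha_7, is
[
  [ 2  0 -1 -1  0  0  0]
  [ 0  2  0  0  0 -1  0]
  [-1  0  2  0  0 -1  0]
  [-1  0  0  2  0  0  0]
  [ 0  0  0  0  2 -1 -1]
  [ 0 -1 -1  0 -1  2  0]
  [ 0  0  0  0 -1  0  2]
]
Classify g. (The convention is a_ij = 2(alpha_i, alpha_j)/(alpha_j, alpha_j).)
The matrix has rank 7 with 2's on the diagonal. Reading the off-diagonal entries as Dynkin edges (a single edge where a_ij = a_ji = -1; a double or triple edge where a_ij * a_ji = 2 or 3), the diagram is a chain of 6 nodes with one extra node attached to the third node from one end (E_7). One simple-root ordering that puts it in standard form is (alpha_7, alpha_2, alpha_5, alpha_6, alpha_3, alpha_1, alpha_4). So the algebra is type E_7.

E_7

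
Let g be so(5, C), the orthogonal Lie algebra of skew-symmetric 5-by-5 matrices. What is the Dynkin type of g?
B_2 (so(5))

This is so(5) with 5 odd, which has dimension 5(5-1)/2 = 10 and rank (5-1)/2 = 2. In the classification of classical Lie algebras, the orthogonal algebra so(2n+1) in an odd number of variables has type B_n; here n = 2, so the Dynkin diagram is a chain of 2 nodes with a double edge at one end; the terminal node there is the unique short simple root (B_2). Hence the type is B_2.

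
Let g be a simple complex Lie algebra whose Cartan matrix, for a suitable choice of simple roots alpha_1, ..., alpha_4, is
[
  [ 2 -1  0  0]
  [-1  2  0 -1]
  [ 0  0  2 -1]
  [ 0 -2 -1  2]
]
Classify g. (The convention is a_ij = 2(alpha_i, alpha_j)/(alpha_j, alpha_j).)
F_4

The matrix has rank 4 with 2's on the diagonal. Reading the off-diagonal entries as Dynkin edges (a single edge where a_ij = a_ji = -1; a double or triple edge where a_ij * a_ji = 2 or 3), the diagram is a chain of 4 nodes with a double edge between the middle two (F_4). One simple-root ordering that puts it in standard form is (alpha_3, alpha_4, alpha_2, alpha_1). So the algebra is type F_4.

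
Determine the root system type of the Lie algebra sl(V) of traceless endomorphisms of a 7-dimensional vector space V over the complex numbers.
type A_6

This is sl(7), which has dimension 7^2 - 1 = 48 and rank 7 - 1 = 6 (a Cartan subalgebra is the diagonal traceless matrices). In the classification of classical Lie algebras, the special linear algebra sl(n+1) has type A_n; here n = 6, so the Dynkin diagram is a chain of 6 nodes with single edges (A_6). Hence the type is A_6.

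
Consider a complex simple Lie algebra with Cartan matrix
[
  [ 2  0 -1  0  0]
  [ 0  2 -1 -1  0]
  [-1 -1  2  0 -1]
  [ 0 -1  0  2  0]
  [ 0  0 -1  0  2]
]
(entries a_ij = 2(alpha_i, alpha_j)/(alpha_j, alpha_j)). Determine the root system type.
The matrix has rank 5 with 2's on the diagonal. Reading the off-diagonal entries as Dynkin edges (a single edge where a_ij = a_ji = -1; a double or triple edge where a_ij * a_ji = 2 or 3), the diagram is a chain of 3 nodes with a fork of two nodes at one end (D_5). One simple-root ordering that puts it in standard form is (alpha_4, alpha_2, alpha_3, alpha_1, alpha_5). So the algebra is type D_5, i.e. so(10).

D5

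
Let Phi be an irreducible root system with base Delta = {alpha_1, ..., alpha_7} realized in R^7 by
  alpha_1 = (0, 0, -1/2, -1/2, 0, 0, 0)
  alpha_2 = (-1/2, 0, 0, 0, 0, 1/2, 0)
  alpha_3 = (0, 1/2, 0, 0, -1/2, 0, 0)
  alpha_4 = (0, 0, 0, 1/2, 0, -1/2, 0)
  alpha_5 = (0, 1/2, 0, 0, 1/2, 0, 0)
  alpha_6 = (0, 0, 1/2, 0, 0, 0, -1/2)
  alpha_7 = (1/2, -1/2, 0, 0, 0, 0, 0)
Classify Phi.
D_7

Compute the Cartan integers a_ij = 2(alpha_i, alpha_j)/(alpha_j, alpha_j); the resulting 7x7 Cartan matrix is
[[2, 0, 0, -1, 0, -1, 0], [0, 2, 0, -1, 0, 0, -1], [0, 0, 2, 0, 0, 0, -1], [-1, -1, 0, 2, 0, 0, 0], [0, 0, 0, 0, 2, 0, -1], [-1, 0, 0, 0, 0, 2, 0], [0, -1, -1, 0, -1, 0, 2]].
All simple roots have the same length, so the diagram is simply laced. The associated Dynkin diagram is a chain of 5 nodes with a fork of two nodes at one end (D_7), so the type is D_7 (the algebra so(14)).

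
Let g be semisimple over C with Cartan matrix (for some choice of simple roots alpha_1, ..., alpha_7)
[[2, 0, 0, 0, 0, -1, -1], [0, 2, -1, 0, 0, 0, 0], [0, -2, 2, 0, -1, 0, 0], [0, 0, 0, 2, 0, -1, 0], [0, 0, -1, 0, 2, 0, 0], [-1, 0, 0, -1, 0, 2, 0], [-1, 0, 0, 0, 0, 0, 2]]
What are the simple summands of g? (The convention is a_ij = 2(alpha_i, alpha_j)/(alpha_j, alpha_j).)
A_4 + B_3

The diagram associated to this matrix has two connected components: the simple roots {alpha_1, alpha_4, alpha_6, alpha_7} form a chain of 4 nodes with single edges (A_4), and {alpha_2, alpha_3, alpha_5} form a chain of 3 nodes with a double edge at one end; the terminal node there is the unique short simple root (B_3). A semisimple Lie algebra decomposes uniquely as the direct sum of simple ideals, one per connected component of its Dynkin diagram, so g ≅ A_4 ⊕ B_3 (dimension 24 + 21 = 45).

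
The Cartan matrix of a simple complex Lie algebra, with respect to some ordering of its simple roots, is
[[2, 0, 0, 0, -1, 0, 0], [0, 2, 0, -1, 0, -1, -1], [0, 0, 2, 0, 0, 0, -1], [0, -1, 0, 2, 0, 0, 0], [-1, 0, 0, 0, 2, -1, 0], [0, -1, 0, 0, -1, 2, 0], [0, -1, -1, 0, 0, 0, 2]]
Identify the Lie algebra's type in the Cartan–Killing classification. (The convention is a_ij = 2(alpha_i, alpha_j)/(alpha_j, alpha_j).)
The matrix has rank 7 with 2's on the diagonal. Reading the off-diagonal entries as Dynkin edges (a single edge where a_ij = a_ji = -1; a double or triple edge where a_ij * a_ji = 2 or 3), the diagram is a chain of 6 nodes with one extra node attached to the third node from one end (E_7). One simple-root ordering that puts it in standard form is (alpha_3, alpha_4, alpha_7, alpha_2, alpha_6, alpha_5, alpha_1). So the algebra is type E_7.

E7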